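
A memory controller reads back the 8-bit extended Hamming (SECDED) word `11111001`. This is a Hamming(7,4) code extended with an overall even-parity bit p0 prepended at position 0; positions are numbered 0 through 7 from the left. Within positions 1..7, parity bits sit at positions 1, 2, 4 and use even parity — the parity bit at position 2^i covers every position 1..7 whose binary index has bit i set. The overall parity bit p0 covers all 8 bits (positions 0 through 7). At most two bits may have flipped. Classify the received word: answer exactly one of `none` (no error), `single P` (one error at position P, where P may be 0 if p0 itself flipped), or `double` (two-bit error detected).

s1: b1⊕b3⊕b5⊕b7 = 1⊕1⊕0⊕1 = 1
s2: b2⊕b3⊕b6⊕b7 = 1⊕1⊕0⊕1 = 1
s4: b4⊕b5⊕b6⊕b7 = 1⊕0⊕0⊕1 = 0
Syndrome (s4...s1) = 011 → position 3.
Overall parity (XOR of all 8 bits, including p0): 1⊕1⊕1⊕1⊕1⊕0⊕0⊕1 = 0
Overall=0, syndrome position=3 → double-bit error detected (uncorrectable).

double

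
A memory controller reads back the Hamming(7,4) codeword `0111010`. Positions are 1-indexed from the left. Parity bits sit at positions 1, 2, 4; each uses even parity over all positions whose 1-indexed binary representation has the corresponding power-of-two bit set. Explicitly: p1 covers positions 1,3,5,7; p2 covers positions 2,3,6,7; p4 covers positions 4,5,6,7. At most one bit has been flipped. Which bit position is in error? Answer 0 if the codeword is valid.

s1: b1⊕b3⊕b5⊕b7 = 0⊕1⊕0⊕0 = 1
s2: b2⊕b3⊕b6⊕b7 = 1⊕1⊕1⊕0 = 1
s4: b4⊕b5⊕b6⊕b7 = 1⊕0⊕1⊕0 = 0
Syndrome (s4...s1) = 011 → position 3.

3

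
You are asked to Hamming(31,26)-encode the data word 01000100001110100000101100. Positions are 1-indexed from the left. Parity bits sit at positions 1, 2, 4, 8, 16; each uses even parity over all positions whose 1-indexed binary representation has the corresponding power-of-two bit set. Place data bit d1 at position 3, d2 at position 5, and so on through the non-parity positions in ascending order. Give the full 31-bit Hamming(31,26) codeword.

Place data bits at non-power-of-two positions: b3=0, b5=1, b6=0, b7=0, b9=0, b10=1, b11=0, b12=0, b13=0, b14=0, b15=1, b17=1, b18=1, b19=0, b20=1, b21=0, b22=0, b23=0, b24=0, b25=0, b26=1, b27=0, b28=1, b29=1, b30=0, b31=0.
p1 = XOR of data positions {3,5,7,9,11,13,15,17,19,21,23,25,27,29,31} = 0⊕1⊕0⊕0⊕0⊕0⊕1⊕1⊕0⊕0⊕0⊕0⊕0⊕1⊕0 = 0
p2 = XOR of data positions {3,6,7,10,11,14,15,18,19,22,23,26,27,30,31} = 0⊕0⊕0⊕1⊕0⊕0⊕1⊕1⊕0⊕0⊕0⊕1⊕0⊕0⊕0 = 0
p4 = XOR of data positions {5,6,7,12,13,14,15,20,21,22,23,28,29,30,31} = 1⊕0⊕0⊕0⊕0⊕0⊕1⊕1⊕0⊕0⊕0⊕1⊕1⊕0⊕0 = 1
p8 = XOR of data positions {9,10,11,12,13,14,15,24,25,26,27,28,29,30,31} = 0⊕1⊕0⊕0⊕0⊕0⊕1⊕0⊕0⊕1⊕0⊕1⊕1⊕0⊕0 = 1
p16 = XOR of data positions {17,18,19,20,21,22,23,24,25,26,27,28,29,30,31} = 1⊕1⊕0⊕1⊕0⊕0⊕0⊕0⊕0⊕1⊕0⊕1⊕1⊕0⊕0 = 0
Codeword b1..b31 = 0001100101000010110100000101100

0001100101000010110100000101100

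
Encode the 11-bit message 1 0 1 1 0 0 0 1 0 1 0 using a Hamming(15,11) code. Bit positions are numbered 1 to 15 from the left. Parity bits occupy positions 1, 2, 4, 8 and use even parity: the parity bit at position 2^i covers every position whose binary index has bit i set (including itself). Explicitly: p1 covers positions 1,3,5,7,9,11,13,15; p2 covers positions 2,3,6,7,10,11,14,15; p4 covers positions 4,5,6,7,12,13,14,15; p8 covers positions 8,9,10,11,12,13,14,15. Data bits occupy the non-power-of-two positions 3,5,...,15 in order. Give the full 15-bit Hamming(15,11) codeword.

Place data bits at non-power-of-two positions: b3=1, b5=0, b6=1, b7=1, b9=0, b10=0, b11=0, b12=1, b13=0, b14=1, b15=0.
p1 = XOR of data positions {3,5,7,9,11,13,15} = 1⊕0⊕1⊕0⊕0⊕0⊕0 = 0
p2 = XOR of data positions {3,6,7,10,11,14,15} = 1⊕1⊕1⊕0⊕0⊕1⊕0 = 0
p4 = XOR of data positions {5,6,7,12,13,14,15} = 0⊕1⊕1⊕1⊕0⊕1⊕0 = 0
p8 = XOR of data positions {9,10,11,12,13,14,15} = 0⊕0⊕0⊕1⊕0⊕1⊕0 = 0
Codeword b1..b15 = 001001100001010

001001100001010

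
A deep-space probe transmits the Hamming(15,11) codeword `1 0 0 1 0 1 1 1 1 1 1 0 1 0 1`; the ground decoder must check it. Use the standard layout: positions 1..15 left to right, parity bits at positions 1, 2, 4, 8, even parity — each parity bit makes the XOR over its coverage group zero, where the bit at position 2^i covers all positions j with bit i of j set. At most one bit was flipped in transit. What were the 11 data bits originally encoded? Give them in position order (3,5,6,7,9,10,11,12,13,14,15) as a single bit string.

s1: b1⊕b3⊕b5⊕b7⊕b9⊕b11⊕b13⊕b15 = 1⊕0⊕0⊕1⊕1⊕1⊕1⊕1 = 0
s2: b2⊕b3⊕b6⊕b7⊕b10⊕b11⊕b14⊕b15 = 0⊕0⊕1⊕1⊕1⊕1⊕0⊕1 = 1
s4: b4⊕b5⊕b6⊕b7⊕b12⊕b13⊕b14⊕b15 = 1⊕0⊕1⊕1⊕0⊕1⊕0⊕1 = 1
s8: b8⊕b9⊕b10⊕b11⊕b12⊕b13⊕b14⊕b15 = 1⊕1⊕1⊕1⊕0⊕1⊕0⊕1 = 0
Syndrome (s8...s1) = 0110 → position 6.
Flip bit 6: corrected codeword = 100100111110101
Data bits at positions 3,5,6,7,9,10,11,12,13,14,15: 00011110101

00011110101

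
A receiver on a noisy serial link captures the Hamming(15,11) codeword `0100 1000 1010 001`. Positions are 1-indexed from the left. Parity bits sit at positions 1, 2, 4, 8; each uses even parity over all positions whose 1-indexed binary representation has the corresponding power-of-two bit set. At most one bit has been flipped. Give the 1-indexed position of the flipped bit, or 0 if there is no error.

s1: b1⊕b3⊕b5⊕b7⊕b9⊕b11⊕b13⊕b15 = 0⊕0⊕1⊕0⊕1⊕1⊕0⊕1 = 0
s2: b2⊕b3⊕b6⊕b7⊕b10⊕b11⊕b14⊕b15 = 1⊕0⊕0⊕0⊕0⊕1⊕0⊕1 = 1
s4: b4⊕b5⊕b6⊕b7⊕b12⊕b13⊕b14⊕b15 = 0⊕1⊕0⊕0⊕0⊕0⊕0⊕1 = 0
s8: b8⊕b9⊕b10⊕b11⊕b12⊕b13⊕b14⊕b15 = 0⊕1⊕0⊕1⊕0⊕0⊕0⊕1 = 1
Syndrome (s8...s1) = 1010 → position 10.

10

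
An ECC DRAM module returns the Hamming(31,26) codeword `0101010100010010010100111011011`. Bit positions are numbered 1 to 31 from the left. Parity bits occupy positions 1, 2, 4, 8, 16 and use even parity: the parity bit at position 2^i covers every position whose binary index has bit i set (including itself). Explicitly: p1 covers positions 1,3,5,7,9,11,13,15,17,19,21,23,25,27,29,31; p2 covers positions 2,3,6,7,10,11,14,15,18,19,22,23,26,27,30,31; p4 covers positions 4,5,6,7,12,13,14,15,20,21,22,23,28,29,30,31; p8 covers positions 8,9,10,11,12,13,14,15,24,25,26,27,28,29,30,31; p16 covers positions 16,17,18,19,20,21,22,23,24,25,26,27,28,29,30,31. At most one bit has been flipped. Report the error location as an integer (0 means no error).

s1: b1⊕b3⊕b5⊕b7⊕b9⊕b11⊕b13⊕b15⊕b17⊕b19⊕b21⊕b23⊕b25⊕b27⊕b29⊕b31 = 0⊕0⊕0⊕0⊕0⊕0⊕0⊕1⊕0⊕0⊕0⊕1⊕1⊕1⊕0⊕1 = 1
s2: b2⊕b3⊕b6⊕b7⊕b10⊕b11⊕b14⊕b15⊕b18⊕b19⊕b22⊕b23⊕b26⊕b27⊕b30⊕b31 = 1⊕0⊕1⊕0⊕0⊕0⊕0⊕1⊕1⊕0⊕0⊕1⊕0⊕1⊕1⊕1 = 0
s4: b4⊕b5⊕b6⊕b7⊕b12⊕b13⊕b14⊕b15⊕b20⊕b21⊕b22⊕b23⊕b28⊕b29⊕b30⊕b31 = 1⊕0⊕1⊕0⊕1⊕0⊕0⊕1⊕1⊕0⊕0⊕1⊕1⊕0⊕1⊕1 = 1
s8: b8⊕b9⊕b10⊕b11⊕b12⊕b13⊕b14⊕b15⊕b24⊕b25⊕b26⊕b27⊕b28⊕b29⊕b30⊕b31 = 1⊕0⊕0⊕0⊕1⊕0⊕0⊕1⊕1⊕1⊕0⊕1⊕1⊕0⊕1⊕1 = 1
s16: b16⊕b17⊕b18⊕b19⊕b20⊕b21⊕b22⊕b23⊕b24⊕b25⊕b26⊕b27⊕b28⊕b29⊕b30⊕b31 = 0⊕0⊕1⊕0⊕1⊕0⊕0⊕1⊕1⊕1⊕0⊕1⊕1⊕0⊕1⊕1 = 1
Syndrome (s16...s1) = 11101 → position 29.

29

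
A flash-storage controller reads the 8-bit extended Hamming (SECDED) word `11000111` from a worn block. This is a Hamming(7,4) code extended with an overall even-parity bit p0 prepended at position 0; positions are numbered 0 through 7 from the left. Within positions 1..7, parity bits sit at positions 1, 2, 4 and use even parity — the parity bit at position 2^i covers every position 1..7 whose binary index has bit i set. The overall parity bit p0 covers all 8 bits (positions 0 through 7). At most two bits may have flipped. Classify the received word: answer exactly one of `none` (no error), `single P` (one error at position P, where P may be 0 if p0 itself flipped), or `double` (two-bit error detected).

s1: b1⊕b3⊕b5⊕b7 = 1⊕0⊕1⊕1 = 1
s2: b2⊕b3⊕b6⊕b7 = 0⊕0⊕1⊕1 = 0
s4: b4⊕b5⊕b6⊕b7 = 0⊕1⊕1⊕1 = 1
Syndrome (s4...s1) = 101 → position 5.
Overall parity (XOR of all 8 bits, including p0): 1⊕1⊕0⊕0⊕0⊕1⊕1⊕1 = 1
Overall=1, syndrome position=5 → single-bit error at position 5.

single 5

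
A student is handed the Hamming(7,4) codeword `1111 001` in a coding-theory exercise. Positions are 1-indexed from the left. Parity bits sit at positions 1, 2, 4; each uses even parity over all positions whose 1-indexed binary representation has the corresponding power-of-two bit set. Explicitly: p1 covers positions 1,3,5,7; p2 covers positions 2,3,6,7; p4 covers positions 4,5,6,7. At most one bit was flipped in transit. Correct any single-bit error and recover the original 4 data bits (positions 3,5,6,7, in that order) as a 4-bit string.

s1: b1⊕b3⊕b5⊕b7 = 1⊕1⊕0⊕1 = 1
s2: b2⊕b3⊕b6⊕b7 = 1⊕1⊕0⊕1 = 1
s4: b4⊕b5⊕b6⊕b7 = 1⊕0⊕0⊕1 = 0
Syndrome (s4...s1) = 011 → position 3.
Flip bit 3: corrected codeword = 1101001
Data bits at positions 3,5,6,7: 0001

0001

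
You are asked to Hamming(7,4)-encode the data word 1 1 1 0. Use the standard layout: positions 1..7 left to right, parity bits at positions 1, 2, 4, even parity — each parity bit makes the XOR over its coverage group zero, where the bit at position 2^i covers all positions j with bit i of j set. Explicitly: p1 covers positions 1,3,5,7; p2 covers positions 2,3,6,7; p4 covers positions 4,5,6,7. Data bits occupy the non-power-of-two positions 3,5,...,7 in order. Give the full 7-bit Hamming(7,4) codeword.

Place data bits at non-power-of-two positions: b3=1, b5=1, b6=1, b7=0.
p1 = XOR of data positions {3,5,7} = 1⊕1⊕0 = 0
p2 = XOR of data positions {3,6,7} = 1⊕1⊕0 = 0
p4 = XOR of data positions {5,6,7} = 1⊕1⊕0 = 0
Codeword b1..b7 = 0010110

0010110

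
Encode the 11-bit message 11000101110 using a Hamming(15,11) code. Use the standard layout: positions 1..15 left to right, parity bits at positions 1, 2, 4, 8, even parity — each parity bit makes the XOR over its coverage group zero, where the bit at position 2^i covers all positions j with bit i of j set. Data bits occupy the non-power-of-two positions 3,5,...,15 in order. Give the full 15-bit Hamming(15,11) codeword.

Place data bits at non-power-of-two positions: b3=1, b5=1, b6=0, b7=0, b9=0, b10=1, b11=0, b12=1, b13=1, b14=1, b15=0.
p1 = XOR of data positions {3,5,7,9,11,13,15} = 1⊕1⊕0⊕0⊕0⊕1⊕0 = 1
p2 = XOR of data positions {3,6,7,10,11,14,15} = 1⊕0⊕0⊕1⊕0⊕1⊕0 = 1
p4 = XOR of data positions {5,6,7,12,13,14,15} = 1⊕0⊕0⊕1⊕1⊕1⊕0 = 0
p8 = XOR of data positions {9,10,11,12,13,14,15} = 0⊕1⊕0⊕1⊕1⊕1⊕0 = 0
Codeword b1..b15 = 111010000101110

111010000101110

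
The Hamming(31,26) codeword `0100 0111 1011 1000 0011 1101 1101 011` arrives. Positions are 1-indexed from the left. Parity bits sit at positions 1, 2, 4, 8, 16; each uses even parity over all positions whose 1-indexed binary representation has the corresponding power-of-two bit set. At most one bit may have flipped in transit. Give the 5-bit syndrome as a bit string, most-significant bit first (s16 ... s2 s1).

s1: b1⊕b3⊕b5⊕b7⊕b9⊕b11⊕b13⊕b15⊕b17⊕b19⊕b21⊕b23⊕b25⊕b27⊕b29⊕b31 = 0⊕0⊕0⊕1⊕1⊕1⊕1⊕0⊕0⊕1⊕1⊕0⊕1⊕0⊕0⊕1 = 0
s2: b2⊕b3⊕b6⊕b7⊕b10⊕b11⊕b14⊕b15⊕b18⊕b19⊕b22⊕b23⊕b26⊕b27⊕b30⊕b31 = 1⊕0⊕1⊕1⊕0⊕1⊕0⊕0⊕0⊕1⊕1⊕0⊕1⊕0⊕1⊕1 = 1
s4: b4⊕b5⊕b6⊕b7⊕b12⊕b13⊕b14⊕b15⊕b20⊕b21⊕b22⊕b23⊕b28⊕b29⊕b30⊕b31 = 0⊕0⊕1⊕1⊕1⊕1⊕0⊕0⊕1⊕1⊕1⊕0⊕1⊕0⊕1⊕1 = 0
s8: b8⊕b9⊕b10⊕b11⊕b12⊕b13⊕b14⊕b15⊕b24⊕b25⊕b26⊕b27⊕b28⊕b29⊕b30⊕b31 = 1⊕1⊕0⊕1⊕1⊕1⊕0⊕0⊕1⊕1⊕1⊕0⊕1⊕0⊕1⊕1 = 1
s16: b16⊕b17⊕b18⊕b19⊕b20⊕b21⊕b22⊕b23⊕b24⊕b25⊕b26⊕b27⊕b28⊕b29⊕b30⊕b31 = 0⊕0⊕0⊕1⊕1⊕1⊕1⊕0⊕1⊕1⊕1⊕0⊕1⊕0⊕1⊕1 = 0
Syndrome (s16...s1) = 01010 → position 10.

01010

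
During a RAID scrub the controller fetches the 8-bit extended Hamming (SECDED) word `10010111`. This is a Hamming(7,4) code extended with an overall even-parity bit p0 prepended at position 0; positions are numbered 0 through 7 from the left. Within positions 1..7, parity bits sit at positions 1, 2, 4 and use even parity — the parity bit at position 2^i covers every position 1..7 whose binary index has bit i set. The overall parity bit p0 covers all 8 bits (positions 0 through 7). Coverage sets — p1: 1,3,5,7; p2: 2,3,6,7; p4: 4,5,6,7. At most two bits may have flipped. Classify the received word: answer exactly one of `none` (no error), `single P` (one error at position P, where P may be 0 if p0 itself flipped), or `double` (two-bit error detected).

single 7

s1: b1⊕b3⊕b5⊕b7 = 0⊕1⊕1⊕1 = 1
s2: b2⊕b3⊕b6⊕b7 = 0⊕1⊕1⊕1 = 1
s4: b4⊕b5⊕b6⊕b7 = 0⊕1⊕1⊕1 = 1
Syndrome (s4...s1) = 111 → position 7.
Overall parity (XOR of all 8 bits, including p0): 1⊕0⊕0⊕1⊕0⊕1⊕1⊕1 = 1
Overall=1, syndrome position=7 → single-bit error at position 7.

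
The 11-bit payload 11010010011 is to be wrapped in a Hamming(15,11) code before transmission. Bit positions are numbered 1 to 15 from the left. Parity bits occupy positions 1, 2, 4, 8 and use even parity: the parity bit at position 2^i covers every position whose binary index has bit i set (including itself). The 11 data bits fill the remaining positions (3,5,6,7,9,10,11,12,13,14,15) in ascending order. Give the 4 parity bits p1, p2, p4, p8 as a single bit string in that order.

1101

Place data bits at non-power-of-two positions: b3=1, b5=1, b6=0, b7=1, b9=0, b10=0, b11=1, b12=0, b13=0, b14=1, b15=1.
p1 = XOR of data positions {3,5,7,9,11,13,15} = 1⊕1⊕1⊕0⊕1⊕0⊕1 = 1
p2 = XOR of data positions {3,6,7,10,11,14,15} = 1⊕0⊕1⊕0⊕1⊕1⊕1 = 1
p4 = XOR of data positions {5,6,7,12,13,14,15} = 1⊕0⊕1⊕0⊕0⊕1⊕1 = 0
p8 = XOR of data positions {9,10,11,12,13,14,15} = 0⊕0⊕1⊕0⊕0⊕1⊕1 = 1
Parity bits p1,p2,p4,p8 = 1101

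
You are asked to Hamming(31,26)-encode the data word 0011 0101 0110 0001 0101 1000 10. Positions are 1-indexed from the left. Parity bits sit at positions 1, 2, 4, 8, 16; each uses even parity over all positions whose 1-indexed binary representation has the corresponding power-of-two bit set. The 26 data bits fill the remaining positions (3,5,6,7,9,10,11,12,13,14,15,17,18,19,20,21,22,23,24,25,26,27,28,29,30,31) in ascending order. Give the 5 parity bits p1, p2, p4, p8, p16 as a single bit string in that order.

10011

Place data bits at non-power-of-two positions: b3=0, b5=0, b6=1, b7=1, b9=0, b10=1, b11=0, b12=1, b13=0, b14=1, b15=1, b17=0, b18=0, b19=0, b20=0, b21=1, b22=0, b23=1, b24=0, b25=1, b26=1, b27=0, b28=0, b29=0, b30=1, b31=0.
p1 = XOR of data positions {3,5,7,9,11,13,15,17,19,21,23,25,27,29,31} = 0⊕0⊕1⊕0⊕0⊕0⊕1⊕0⊕0⊕1⊕1⊕1⊕0⊕0⊕0 = 1
p2 = XOR of data positions {3,6,7,10,11,14,15,18,19,22,23,26,27,30,31} = 0⊕1⊕1⊕1⊕0⊕1⊕1⊕0⊕0⊕0⊕1⊕1⊕0⊕1⊕0 = 0
p4 = XOR of data positions {5,6,7,12,13,14,15,20,21,22,23,28,29,30,31} = 0⊕1⊕1⊕1⊕0⊕1⊕1⊕0⊕1⊕0⊕1⊕0⊕0⊕1⊕0 = 0
p8 = XOR of data positions {9,10,11,12,13,14,15,24,25,26,27,28,29,30,31} = 0⊕1⊕0⊕1⊕0⊕1⊕1⊕0⊕1⊕1⊕0⊕0⊕0⊕1⊕0 = 1
p16 = XOR of data positions {17,18,19,20,21,22,23,24,25,26,27,28,29,30,31} = 0⊕0⊕0⊕0⊕1⊕0⊕1⊕0⊕1⊕1⊕0⊕0⊕0⊕1⊕0 = 1
Parity bits p1,p2,p4,p8,p16 = 10011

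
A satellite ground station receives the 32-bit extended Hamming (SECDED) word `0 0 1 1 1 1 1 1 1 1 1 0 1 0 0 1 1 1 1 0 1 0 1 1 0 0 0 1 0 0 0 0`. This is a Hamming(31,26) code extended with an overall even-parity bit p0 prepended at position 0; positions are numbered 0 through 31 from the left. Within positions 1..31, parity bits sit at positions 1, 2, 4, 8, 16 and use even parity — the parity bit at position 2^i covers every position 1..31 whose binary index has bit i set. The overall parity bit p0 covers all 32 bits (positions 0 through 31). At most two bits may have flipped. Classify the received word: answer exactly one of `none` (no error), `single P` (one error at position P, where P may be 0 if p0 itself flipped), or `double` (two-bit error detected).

s1: b1⊕b3⊕b5⊕b7⊕b9⊕b11⊕b13⊕b15⊕b17⊕b19⊕b21⊕b23⊕b25⊕b27⊕b29⊕b31 = 0⊕1⊕1⊕1⊕1⊕0⊕0⊕1⊕1⊕0⊕0⊕1⊕0⊕1⊕0⊕0 = 0
s2: b2⊕b3⊕b6⊕b7⊕b10⊕b11⊕b14⊕b15⊕b18⊕b19⊕b22⊕b23⊕b26⊕b27⊕b30⊕b31 = 1⊕1⊕1⊕1⊕1⊕0⊕0⊕1⊕1⊕0⊕1⊕1⊕0⊕1⊕0⊕0 = 0
s4: b4⊕b5⊕b6⊕b7⊕b12⊕b13⊕b14⊕b15⊕b20⊕b21⊕b22⊕b23⊕b28⊕b29⊕b30⊕b31 = 1⊕1⊕1⊕1⊕1⊕0⊕0⊕1⊕1⊕0⊕1⊕1⊕0⊕0⊕0⊕0 = 1
s8: b8⊕b9⊕b10⊕b11⊕b12⊕b13⊕b14⊕b15⊕b24⊕b25⊕b26⊕b27⊕b28⊕b29⊕b30⊕b31 = 1⊕1⊕1⊕0⊕1⊕0⊕0⊕1⊕0⊕0⊕0⊕1⊕0⊕0⊕0⊕0 = 0
s16: b16⊕b17⊕b18⊕b19⊕b20⊕b21⊕b22⊕b23⊕b24⊕b25⊕b26⊕b27⊕b28⊕b29⊕b30⊕b31 = 1⊕1⊕1⊕0⊕1⊕0⊕1⊕1⊕0⊕0⊕0⊕1⊕0⊕0⊕0⊕0 = 1
Syndrome (s16...s1) = 10100 → position 20.
Overall parity (XOR of all 32 bits, including p0): 0⊕0⊕1⊕1⊕1⊕1⊕1⊕1⊕1⊕1⊕1⊕0⊕1⊕0⊕0⊕1⊕1⊕1⊕1⊕0⊕1⊕0⊕1⊕1⊕0⊕0⊕0⊕1⊕0⊕0⊕0⊕0 = 0
Overall=0, syndrome position=20 → double-bit error detected (uncorrectable).

double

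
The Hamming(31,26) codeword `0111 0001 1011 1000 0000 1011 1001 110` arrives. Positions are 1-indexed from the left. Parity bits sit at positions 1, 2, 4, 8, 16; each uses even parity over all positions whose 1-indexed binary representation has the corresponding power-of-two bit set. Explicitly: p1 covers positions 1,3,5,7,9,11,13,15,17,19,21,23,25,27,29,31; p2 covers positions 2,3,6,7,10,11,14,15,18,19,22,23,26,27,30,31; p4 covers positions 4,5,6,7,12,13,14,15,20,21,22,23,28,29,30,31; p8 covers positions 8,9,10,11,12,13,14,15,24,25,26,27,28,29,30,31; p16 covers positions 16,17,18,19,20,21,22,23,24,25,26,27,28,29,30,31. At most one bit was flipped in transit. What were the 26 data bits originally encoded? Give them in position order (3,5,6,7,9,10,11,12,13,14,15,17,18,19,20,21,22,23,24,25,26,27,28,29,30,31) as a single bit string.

s1: b1⊕b3⊕b5⊕b7⊕b9⊕b11⊕b13⊕b15⊕b17⊕b19⊕b21⊕b23⊕b25⊕b27⊕b29⊕b31 = 0⊕1⊕0⊕0⊕1⊕1⊕1⊕0⊕0⊕0⊕1⊕1⊕1⊕0⊕1⊕0 = 0
s2: b2⊕b3⊕b6⊕b7⊕b10⊕b11⊕b14⊕b15⊕b18⊕b19⊕b22⊕b23⊕b26⊕b27⊕b30⊕b31 = 1⊕1⊕0⊕0⊕0⊕1⊕0⊕0⊕0⊕0⊕0⊕1⊕0⊕0⊕1⊕0 = 1
s4: b4⊕b5⊕b6⊕b7⊕b12⊕b13⊕b14⊕b15⊕b20⊕b21⊕b22⊕b23⊕b28⊕b29⊕b30⊕b31 = 1⊕0⊕0⊕0⊕1⊕1⊕0⊕0⊕0⊕1⊕0⊕1⊕1⊕1⊕1⊕0 = 0
s8: b8⊕b9⊕b10⊕b11⊕b12⊕b13⊕b14⊕b15⊕b24⊕b25⊕b26⊕b27⊕b28⊕b29⊕b30⊕b31 = 1⊕1⊕0⊕1⊕1⊕1⊕0⊕0⊕1⊕1⊕0⊕0⊕1⊕1⊕1⊕0 = 0
s16: b16⊕b17⊕b18⊕b19⊕b20⊕b21⊕b22⊕b23⊕b24⊕b25⊕b26⊕b27⊕b28⊕b29⊕b30⊕b31 = 0⊕0⊕0⊕0⊕0⊕1⊕0⊕1⊕1⊕1⊕0⊕0⊕1⊕1⊕1⊕0 = 1
Syndrome (s16...s1) = 10010 → position 18.
Flip bit 18: corrected codeword = 0111000110111000010010111001110
Data bits at positions 3,5,6,7,9,10,11,12,13,14,15,17,18,19,20,21,22,23,24,25,26,27,28,29,30,31: 10001011100010010111001110

10001011100010010111001110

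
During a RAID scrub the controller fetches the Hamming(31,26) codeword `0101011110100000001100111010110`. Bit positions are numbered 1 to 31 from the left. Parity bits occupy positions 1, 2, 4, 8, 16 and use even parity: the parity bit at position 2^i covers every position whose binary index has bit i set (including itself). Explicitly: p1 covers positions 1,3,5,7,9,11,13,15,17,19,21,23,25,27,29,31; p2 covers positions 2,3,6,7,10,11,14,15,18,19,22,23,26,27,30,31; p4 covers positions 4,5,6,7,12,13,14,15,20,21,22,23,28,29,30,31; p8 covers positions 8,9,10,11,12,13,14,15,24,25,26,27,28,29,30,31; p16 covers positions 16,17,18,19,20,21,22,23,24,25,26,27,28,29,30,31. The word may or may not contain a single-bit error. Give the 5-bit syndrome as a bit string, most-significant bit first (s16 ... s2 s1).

00100

s1: b1⊕b3⊕b5⊕b7⊕b9⊕b11⊕b13⊕b15⊕b17⊕b19⊕b21⊕b23⊕b25⊕b27⊕b29⊕b31 = 0⊕0⊕0⊕1⊕1⊕1⊕0⊕0⊕0⊕1⊕0⊕1⊕1⊕1⊕1⊕0 = 0
s2: b2⊕b3⊕b6⊕b7⊕b10⊕b11⊕b14⊕b15⊕b18⊕b19⊕b22⊕b23⊕b26⊕b27⊕b30⊕b31 = 1⊕0⊕1⊕1⊕0⊕1⊕0⊕0⊕0⊕1⊕0⊕1⊕0⊕1⊕1⊕0 = 0
s4: b4⊕b5⊕b6⊕b7⊕b12⊕b13⊕b14⊕b15⊕b20⊕b21⊕b22⊕b23⊕b28⊕b29⊕b30⊕b31 = 1⊕0⊕1⊕1⊕0⊕0⊕0⊕0⊕1⊕0⊕0⊕1⊕0⊕1⊕1⊕0 = 1
s8: b8⊕b9⊕b10⊕b11⊕b12⊕b13⊕b14⊕b15⊕b24⊕b25⊕b26⊕b27⊕b28⊕b29⊕b30⊕b31 = 1⊕1⊕0⊕1⊕0⊕0⊕0⊕0⊕1⊕1⊕0⊕1⊕0⊕1⊕1⊕0 = 0
s16: b16⊕b17⊕b18⊕b19⊕b20⊕b21⊕b22⊕b23⊕b24⊕b25⊕b26⊕b27⊕b28⊕b29⊕b30⊕b31 = 0⊕0⊕0⊕1⊕1⊕0⊕0⊕1⊕1⊕1⊕0⊕1⊕0⊕1⊕1⊕0 = 0
Syndrome (s16...s1) = 00100 → position 4.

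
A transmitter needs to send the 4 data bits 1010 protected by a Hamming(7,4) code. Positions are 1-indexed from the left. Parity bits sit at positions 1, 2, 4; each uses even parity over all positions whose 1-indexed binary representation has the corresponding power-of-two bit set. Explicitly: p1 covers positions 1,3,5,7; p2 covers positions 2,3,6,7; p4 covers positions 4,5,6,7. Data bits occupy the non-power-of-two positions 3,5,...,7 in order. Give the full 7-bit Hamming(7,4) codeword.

1011010

Place data bits at non-power-of-two positions: b3=1, b5=0, b6=1, b7=0.
p1 = XOR of data positions {3,5,7} = 1⊕0⊕0 = 1
p2 = XOR of data positions {3,6,7} = 1⊕1⊕0 = 0
p4 = XOR of data positions {5,6,7} = 0⊕1⊕0 = 1
Codeword b1..b7 = 1011010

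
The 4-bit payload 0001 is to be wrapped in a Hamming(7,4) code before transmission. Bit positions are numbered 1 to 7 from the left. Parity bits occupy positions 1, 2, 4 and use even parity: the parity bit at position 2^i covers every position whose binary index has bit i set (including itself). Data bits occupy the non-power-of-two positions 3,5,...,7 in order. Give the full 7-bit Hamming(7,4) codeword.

Place data bits at non-power-of-two positions: b3=0, b5=0, b6=0, b7=1.
p1 = XOR of data positions {3,5,7} = 0⊕0⊕1 = 1
p2 = XOR of data positions {3,6,7} = 0⊕0⊕1 = 1
p4 = XOR of data positions {5,6,7} = 0⊕0⊕1 = 1
Codeword b1..b7 = 1101001

1101001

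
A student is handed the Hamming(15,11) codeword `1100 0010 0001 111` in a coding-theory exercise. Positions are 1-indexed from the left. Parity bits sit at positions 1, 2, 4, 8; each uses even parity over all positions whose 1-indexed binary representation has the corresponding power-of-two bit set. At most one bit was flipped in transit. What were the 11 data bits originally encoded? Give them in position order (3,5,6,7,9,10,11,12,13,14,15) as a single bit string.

00010001111

s1: b1⊕b3⊕b5⊕b7⊕b9⊕b11⊕b13⊕b15 = 1⊕0⊕0⊕1⊕0⊕0⊕1⊕1 = 0
s2: b2⊕b3⊕b6⊕b7⊕b10⊕b11⊕b14⊕b15 = 1⊕0⊕0⊕1⊕0⊕0⊕1⊕1 = 0
s4: b4⊕b5⊕b6⊕b7⊕b12⊕b13⊕b14⊕b15 = 0⊕0⊕0⊕1⊕1⊕1⊕1⊕1 = 1
s8: b8⊕b9⊕b10⊕b11⊕b12⊕b13⊕b14⊕b15 = 0⊕0⊕0⊕0⊕1⊕1⊕1⊕1 = 0
Syndrome (s8...s1) = 0100 → position 4.
Flip bit 4: corrected codeword = 110100100001111
Data bits at positions 3,5,6,7,9,10,11,12,13,14,15: 00010001111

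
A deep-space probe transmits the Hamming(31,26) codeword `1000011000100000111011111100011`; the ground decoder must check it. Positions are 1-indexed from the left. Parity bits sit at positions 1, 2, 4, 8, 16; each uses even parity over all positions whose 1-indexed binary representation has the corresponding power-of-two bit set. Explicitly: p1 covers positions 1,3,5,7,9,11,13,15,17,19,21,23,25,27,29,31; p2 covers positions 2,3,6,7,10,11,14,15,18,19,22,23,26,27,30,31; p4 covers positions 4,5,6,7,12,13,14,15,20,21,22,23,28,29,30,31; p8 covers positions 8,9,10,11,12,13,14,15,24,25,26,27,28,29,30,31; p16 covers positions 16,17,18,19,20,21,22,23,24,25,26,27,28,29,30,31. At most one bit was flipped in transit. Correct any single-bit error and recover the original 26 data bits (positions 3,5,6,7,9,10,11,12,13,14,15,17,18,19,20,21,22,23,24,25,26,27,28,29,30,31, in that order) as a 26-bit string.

s1: b1⊕b3⊕b5⊕b7⊕b9⊕b11⊕b13⊕b15⊕b17⊕b19⊕b21⊕b23⊕b25⊕b27⊕b29⊕b31 = 1⊕0⊕0⊕1⊕0⊕1⊕0⊕0⊕1⊕1⊕1⊕1⊕1⊕0⊕0⊕1 = 1
s2: b2⊕b3⊕b6⊕b7⊕b10⊕b11⊕b14⊕b15⊕b18⊕b19⊕b22⊕b23⊕b26⊕b27⊕b30⊕b31 = 0⊕0⊕1⊕1⊕0⊕1⊕0⊕0⊕1⊕1⊕1⊕1⊕1⊕0⊕1⊕1 = 0
s4: b4⊕b5⊕b6⊕b7⊕b12⊕b13⊕b14⊕b15⊕b20⊕b21⊕b22⊕b23⊕b28⊕b29⊕b30⊕b31 = 0⊕0⊕1⊕1⊕0⊕0⊕0⊕0⊕0⊕1⊕1⊕1⊕0⊕0⊕1⊕1 = 1
s8: b8⊕b9⊕b10⊕b11⊕b12⊕b13⊕b14⊕b15⊕b24⊕b25⊕b26⊕b27⊕b28⊕b29⊕b30⊕b31 = 0⊕0⊕0⊕1⊕0⊕0⊕0⊕0⊕1⊕1⊕1⊕0⊕0⊕0⊕1⊕1 = 0
s16: b16⊕b17⊕b18⊕b19⊕b20⊕b21⊕b22⊕b23⊕b24⊕b25⊕b26⊕b27⊕b28⊕b29⊕b30⊕b31 = 0⊕1⊕1⊕1⊕0⊕1⊕1⊕1⊕1⊕1⊕1⊕0⊕0⊕0⊕1⊕1 = 1
Syndrome (s16...s1) = 10101 → position 21.
Flip bit 21: corrected codeword = 1000011000100000111001111100011
Data bits at positions 3,5,6,7,9,10,11,12,13,14,15,17,18,19,20,21,22,23,24,25,26,27,28,29,30,31: 00110010000111001111100011

00110010000111001111100011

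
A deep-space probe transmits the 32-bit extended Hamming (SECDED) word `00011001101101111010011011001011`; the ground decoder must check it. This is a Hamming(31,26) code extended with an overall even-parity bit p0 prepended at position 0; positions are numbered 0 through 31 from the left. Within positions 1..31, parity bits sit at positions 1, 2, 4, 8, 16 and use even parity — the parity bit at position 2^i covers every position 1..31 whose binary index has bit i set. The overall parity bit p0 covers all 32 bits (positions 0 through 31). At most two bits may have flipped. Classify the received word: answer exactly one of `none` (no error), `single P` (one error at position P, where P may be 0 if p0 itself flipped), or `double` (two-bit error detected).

double

s1: b1⊕b3⊕b5⊕b7⊕b9⊕b11⊕b13⊕b15⊕b17⊕b19⊕b21⊕b23⊕b25⊕b27⊕b29⊕b31 = 0⊕1⊕0⊕1⊕0⊕1⊕1⊕1⊕0⊕0⊕1⊕0⊕1⊕0⊕0⊕1 = 0
s2: b2⊕b3⊕b6⊕b7⊕b10⊕b11⊕b14⊕b15⊕b18⊕b19⊕b22⊕b23⊕b26⊕b27⊕b30⊕b31 = 0⊕1⊕0⊕1⊕1⊕1⊕1⊕1⊕1⊕0⊕1⊕0⊕0⊕0⊕1⊕1 = 0
s4: b4⊕b5⊕b6⊕b7⊕b12⊕b13⊕b14⊕b15⊕b20⊕b21⊕b22⊕b23⊕b28⊕b29⊕b30⊕b31 = 1⊕0⊕0⊕1⊕0⊕1⊕1⊕1⊕0⊕1⊕1⊕0⊕1⊕0⊕1⊕1 = 0
s8: b8⊕b9⊕b10⊕b11⊕b12⊕b13⊕b14⊕b15⊕b24⊕b25⊕b26⊕b27⊕b28⊕b29⊕b30⊕b31 = 1⊕0⊕1⊕1⊕0⊕1⊕1⊕1⊕1⊕1⊕0⊕0⊕1⊕0⊕1⊕1 = 1
s16: b16⊕b17⊕b18⊕b19⊕b20⊕b21⊕b22⊕b23⊕b24⊕b25⊕b26⊕b27⊕b28⊕b29⊕b30⊕b31 = 1⊕0⊕1⊕0⊕0⊕1⊕1⊕0⊕1⊕1⊕0⊕0⊕1⊕0⊕1⊕1 = 1
Syndrome (s16...s1) = 11000 → position 24.
Overall parity (XOR of all 32 bits, including p0): 0⊕0⊕0⊕1⊕1⊕0⊕0⊕1⊕1⊕0⊕1⊕1⊕0⊕1⊕1⊕1⊕1⊕0⊕1⊕0⊕0⊕1⊕1⊕0⊕1⊕1⊕0⊕0⊕1⊕0⊕1⊕1 = 0
Overall=0, syndrome position=24 → double-bit error detected (uncorrectable).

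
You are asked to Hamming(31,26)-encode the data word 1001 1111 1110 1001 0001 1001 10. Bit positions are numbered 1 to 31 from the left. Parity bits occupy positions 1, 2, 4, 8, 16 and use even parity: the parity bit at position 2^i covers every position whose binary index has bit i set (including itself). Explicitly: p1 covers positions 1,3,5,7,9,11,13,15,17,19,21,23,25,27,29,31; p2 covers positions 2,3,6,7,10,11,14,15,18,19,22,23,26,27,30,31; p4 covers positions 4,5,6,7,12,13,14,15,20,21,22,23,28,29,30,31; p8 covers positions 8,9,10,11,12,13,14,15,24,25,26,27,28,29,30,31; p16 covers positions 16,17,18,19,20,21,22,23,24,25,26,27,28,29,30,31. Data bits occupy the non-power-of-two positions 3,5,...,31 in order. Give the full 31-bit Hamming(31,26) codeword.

Place data bits at non-power-of-two positions: b3=1, b5=0, b6=0, b7=1, b9=1, b10=1, b11=1, b12=1, b13=1, b14=1, b15=1, b17=0, b18=1, b19=0, b20=0, b21=1, b22=0, b23=0, b24=0, b25=1, b26=1, b27=0, b28=0, b29=1, b30=1, b31=0.
p1 = XOR of data positions {3,5,7,9,11,13,15,17,19,21,23,25,27,29,31} = 1⊕0⊕1⊕1⊕1⊕1⊕1⊕0⊕0⊕1⊕0⊕1⊕0⊕1⊕0 = 1
p2 = XOR of data positions {3,6,7,10,11,14,15,18,19,22,23,26,27,30,31} = 1⊕0⊕1⊕1⊕1⊕1⊕1⊕1⊕0⊕0⊕0⊕1⊕0⊕1⊕0 = 1
p4 = XOR of data positions {5,6,7,12,13,14,15,20,21,22,23,28,29,30,31} = 0⊕0⊕1⊕1⊕1⊕1⊕1⊕0⊕1⊕0⊕0⊕0⊕1⊕1⊕0 = 0
p8 = XOR of data positions {9,10,11,12,13,14,15,24,25,26,27,28,29,30,31} = 1⊕1⊕1⊕1⊕1⊕1⊕1⊕0⊕1⊕1⊕0⊕0⊕1⊕1⊕0 = 1
p16 = XOR of data positions {17,18,19,20,21,22,23,24,25,26,27,28,29,30,31} = 0⊕1⊕0⊕0⊕1⊕0⊕0⊕0⊕1⊕1⊕0⊕0⊕1⊕1⊕0 = 0
Codeword b1..b31 = 1110001111111110010010001100110

1110001111111110010010001100110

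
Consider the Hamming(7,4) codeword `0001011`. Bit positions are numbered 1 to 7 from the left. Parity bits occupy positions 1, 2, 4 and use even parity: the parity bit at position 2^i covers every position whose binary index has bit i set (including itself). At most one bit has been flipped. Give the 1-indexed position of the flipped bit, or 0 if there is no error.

5

s1: b1⊕b3⊕b5⊕b7 = 0⊕0⊕0⊕1 = 1
s2: b2⊕b3⊕b6⊕b7 = 0⊕0⊕1⊕1 = 0
s4: b4⊕b5⊕b6⊕b7 = 1⊕0⊕1⊕1 = 1
Syndrome (s4...s1) = 101 → position 5.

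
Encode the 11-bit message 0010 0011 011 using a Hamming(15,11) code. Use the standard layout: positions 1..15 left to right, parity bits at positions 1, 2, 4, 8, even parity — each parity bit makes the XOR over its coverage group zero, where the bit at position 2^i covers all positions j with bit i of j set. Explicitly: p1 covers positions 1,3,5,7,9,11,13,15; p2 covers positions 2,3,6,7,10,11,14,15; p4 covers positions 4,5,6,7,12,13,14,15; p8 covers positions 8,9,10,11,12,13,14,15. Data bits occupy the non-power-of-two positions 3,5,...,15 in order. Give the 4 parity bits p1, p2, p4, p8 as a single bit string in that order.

Place data bits at non-power-of-two positions: b3=0, b5=0, b6=1, b7=0, b9=0, b10=0, b11=1, b12=1, b13=0, b14=1, b15=1.
p1 = XOR of data positions {3,5,7,9,11,13,15} = 0⊕0⊕0⊕0⊕1⊕0⊕1 = 0
p2 = XOR of data positions {3,6,7,10,11,14,15} = 0⊕1⊕0⊕0⊕1⊕1⊕1 = 0
p4 = XOR of data positions {5,6,7,12,13,14,15} = 0⊕1⊕0⊕1⊕0⊕1⊕1 = 0
p8 = XOR of data positions {9,10,11,12,13,14,15} = 0⊕0⊕1⊕1⊕0⊕1⊕1 = 0
Parity bits p1,p2,p4,p8 = 0000

0000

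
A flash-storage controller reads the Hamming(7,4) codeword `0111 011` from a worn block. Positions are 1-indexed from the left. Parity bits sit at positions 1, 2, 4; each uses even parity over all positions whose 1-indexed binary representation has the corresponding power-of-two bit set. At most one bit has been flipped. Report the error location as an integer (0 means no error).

4

s1: b1⊕b3⊕b5⊕b7 = 0⊕1⊕0⊕1 = 0
s2: b2⊕b3⊕b6⊕b7 = 1⊕1⊕1⊕1 = 0
s4: b4⊕b5⊕b6⊕b7 = 1⊕0⊕1⊕1 = 1
Syndrome (s4...s1) = 100 → position 4.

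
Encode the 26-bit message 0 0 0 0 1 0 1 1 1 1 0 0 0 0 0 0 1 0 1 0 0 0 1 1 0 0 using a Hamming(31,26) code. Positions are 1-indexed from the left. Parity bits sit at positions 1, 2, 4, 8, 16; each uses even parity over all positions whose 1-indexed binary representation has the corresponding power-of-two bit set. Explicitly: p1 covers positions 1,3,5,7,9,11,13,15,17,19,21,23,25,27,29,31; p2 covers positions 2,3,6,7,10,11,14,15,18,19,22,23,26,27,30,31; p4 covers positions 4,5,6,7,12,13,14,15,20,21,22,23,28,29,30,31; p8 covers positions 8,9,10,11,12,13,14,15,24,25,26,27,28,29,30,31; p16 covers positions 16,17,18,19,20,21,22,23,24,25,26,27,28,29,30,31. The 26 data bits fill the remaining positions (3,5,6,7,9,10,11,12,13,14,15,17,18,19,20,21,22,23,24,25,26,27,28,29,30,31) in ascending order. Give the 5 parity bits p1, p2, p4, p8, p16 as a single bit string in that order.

Place data bits at non-power-of-two positions: b3=0, b5=0, b6=0, b7=0, b9=1, b10=0, b11=1, b12=1, b13=1, b14=1, b15=0, b17=0, b18=0, b19=0, b20=0, b21=0, b22=1, b23=0, b24=1, b25=0, b26=0, b27=0, b28=1, b29=1, b30=0, b31=0.
p1 = XOR of data positions {3,5,7,9,11,13,15,17,19,21,23,25,27,29,31} = 0⊕0⊕0⊕1⊕1⊕1⊕0⊕0⊕0⊕0⊕0⊕0⊕0⊕1⊕0 = 0
p2 = XOR of data positions {3,6,7,10,11,14,15,18,19,22,23,26,27,30,31} = 0⊕0⊕0⊕0⊕1⊕1⊕0⊕0⊕0⊕1⊕0⊕0⊕0⊕0⊕0 = 1
p4 = XOR of data positions {5,6,7,12,13,14,15,20,21,22,23,28,29,30,31} = 0⊕0⊕0⊕1⊕1⊕1⊕0⊕0⊕0⊕1⊕0⊕1⊕1⊕0⊕0 = 0
p8 = XOR of data positions {9,10,11,12,13,14,15,24,25,26,27,28,29,30,31} = 1⊕0⊕1⊕1⊕1⊕1⊕0⊕1⊕0⊕0⊕0⊕1⊕1⊕0⊕0 = 0
p16 = XOR of data positions {17,18,19,20,21,22,23,24,25,26,27,28,29,30,31} = 0⊕0⊕0⊕0⊕0⊕1⊕0⊕1⊕0⊕0⊕0⊕1⊕1⊕0⊕0 = 0
Parity bits p1,p2,p4,p8,p16 = 01000

01000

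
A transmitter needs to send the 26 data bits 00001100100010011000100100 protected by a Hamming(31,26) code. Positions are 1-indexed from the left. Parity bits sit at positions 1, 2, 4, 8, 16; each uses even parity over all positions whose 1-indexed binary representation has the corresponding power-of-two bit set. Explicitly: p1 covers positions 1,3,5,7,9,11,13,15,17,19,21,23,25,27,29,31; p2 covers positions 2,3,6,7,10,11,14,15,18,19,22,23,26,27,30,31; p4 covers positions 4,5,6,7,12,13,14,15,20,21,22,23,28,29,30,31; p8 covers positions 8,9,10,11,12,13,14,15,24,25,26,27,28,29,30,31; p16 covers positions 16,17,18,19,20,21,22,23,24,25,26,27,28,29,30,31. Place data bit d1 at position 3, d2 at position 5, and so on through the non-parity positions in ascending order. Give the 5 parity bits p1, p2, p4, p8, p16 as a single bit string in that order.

00011

Place data bits at non-power-of-two positions: b3=0, b5=0, b6=0, b7=0, b9=1, b10=1, b11=0, b12=0, b13=1, b14=0, b15=0, b17=0, b18=1, b19=0, b20=0, b21=1, b22=1, b23=0, b24=0, b25=0, b26=1, b27=0, b28=0, b29=1, b30=0, b31=0.
p1 = XOR of data positions {3,5,7,9,11,13,15,17,19,21,23,25,27,29,31} = 0⊕0⊕0⊕1⊕0⊕1⊕0⊕0⊕0⊕1⊕0⊕0⊕0⊕1⊕0 = 0
p2 = XOR of data positions {3,6,7,10,11,14,15,18,19,22,23,26,27,30,31} = 0⊕0⊕0⊕1⊕0⊕0⊕0⊕1⊕0⊕1⊕0⊕1⊕0⊕0⊕0 = 0
p4 = XOR of data positions {5,6,7,12,13,14,15,20,21,22,23,28,29,30,31} = 0⊕0⊕0⊕0⊕1⊕0⊕0⊕0⊕1⊕1⊕0⊕0⊕1⊕0⊕0 = 0
p8 = XOR of data positions {9,10,11,12,13,14,15,24,25,26,27,28,29,30,31} = 1⊕1⊕0⊕0⊕1⊕0⊕0⊕0⊕0⊕1⊕0⊕0⊕1⊕0⊕0 = 1
p16 = XOR of data positions {17,18,19,20,21,22,23,24,25,26,27,28,29,30,31} = 0⊕1⊕0⊕0⊕1⊕1⊕0⊕0⊕0⊕1⊕0⊕0⊕1⊕0⊕0 = 1
Parity bits p1,p2,p4,p8,p16 = 00011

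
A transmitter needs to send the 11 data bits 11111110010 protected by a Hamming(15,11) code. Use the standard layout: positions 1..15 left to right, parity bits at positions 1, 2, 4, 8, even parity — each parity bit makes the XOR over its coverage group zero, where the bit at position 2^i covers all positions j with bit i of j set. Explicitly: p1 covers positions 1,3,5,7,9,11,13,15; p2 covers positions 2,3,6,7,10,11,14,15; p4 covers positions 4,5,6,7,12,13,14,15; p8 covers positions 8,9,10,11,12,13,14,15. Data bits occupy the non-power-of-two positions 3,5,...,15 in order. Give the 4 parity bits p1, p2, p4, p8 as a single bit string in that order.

Place data bits at non-power-of-two positions: b3=1, b5=1, b6=1, b7=1, b9=1, b10=1, b11=1, b12=0, b13=0, b14=1, b15=0.
p1 = XOR of data positions {3,5,7,9,11,13,15} = 1⊕1⊕1⊕1⊕1⊕0⊕0 = 1
p2 = XOR of data positions {3,6,7,10,11,14,15} = 1⊕1⊕1⊕1⊕1⊕1⊕0 = 0
p4 = XOR of data positions {5,6,7,12,13,14,15} = 1⊕1⊕1⊕0⊕0⊕1⊕0 = 0
p8 = XOR of data positions {9,10,11,12,13,14,15} = 1⊕1⊕1⊕0⊕0⊕1⊕0 = 0
Parity bits p1,p2,p4,p8 = 1000

1000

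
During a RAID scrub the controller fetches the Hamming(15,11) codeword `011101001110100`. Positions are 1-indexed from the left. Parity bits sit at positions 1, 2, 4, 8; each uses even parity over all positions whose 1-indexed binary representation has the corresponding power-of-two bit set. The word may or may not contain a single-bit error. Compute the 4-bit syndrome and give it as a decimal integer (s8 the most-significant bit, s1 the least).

s1: b1⊕b3⊕b5⊕b7⊕b9⊕b11⊕b13⊕b15 = 0⊕1⊕0⊕0⊕1⊕1⊕1⊕0 = 0
s2: b2⊕b3⊕b6⊕b7⊕b10⊕b11⊕b14⊕b15 = 1⊕1⊕1⊕0⊕1⊕1⊕0⊕0 = 1
s4: b4⊕b5⊕b6⊕b7⊕b12⊕b13⊕b14⊕b15 = 1⊕0⊕1⊕0⊕0⊕1⊕0⊕0 = 1
s8: b8⊕b9⊕b10⊕b11⊕b12⊕b13⊕b14⊕b15 = 0⊕1⊕1⊕1⊕0⊕1⊕0⊕0 = 0
Syndrome (s8...s1) = 0110 → position 6.

6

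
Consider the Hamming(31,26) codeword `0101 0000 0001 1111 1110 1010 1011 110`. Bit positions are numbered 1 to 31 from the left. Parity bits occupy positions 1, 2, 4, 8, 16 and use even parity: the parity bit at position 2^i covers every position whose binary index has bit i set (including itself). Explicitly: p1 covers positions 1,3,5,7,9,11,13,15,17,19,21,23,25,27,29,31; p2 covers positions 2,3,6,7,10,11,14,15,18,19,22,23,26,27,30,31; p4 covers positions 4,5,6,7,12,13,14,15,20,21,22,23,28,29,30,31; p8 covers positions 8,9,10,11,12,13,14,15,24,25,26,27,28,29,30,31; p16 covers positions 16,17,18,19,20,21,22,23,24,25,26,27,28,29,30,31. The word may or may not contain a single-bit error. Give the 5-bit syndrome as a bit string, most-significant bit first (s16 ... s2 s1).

11001

s1: b1⊕b3⊕b5⊕b7⊕b9⊕b11⊕b13⊕b15⊕b17⊕b19⊕b21⊕b23⊕b25⊕b27⊕b29⊕b31 = 0⊕0⊕0⊕0⊕0⊕0⊕1⊕1⊕1⊕1⊕1⊕1⊕1⊕1⊕1⊕0 = 1
s2: b2⊕b3⊕b6⊕b7⊕b10⊕b11⊕b14⊕b15⊕b18⊕b19⊕b22⊕b23⊕b26⊕b27⊕b30⊕b31 = 1⊕0⊕0⊕0⊕0⊕0⊕1⊕1⊕1⊕1⊕0⊕1⊕0⊕1⊕1⊕0 = 0
s4: b4⊕b5⊕b6⊕b7⊕b12⊕b13⊕b14⊕b15⊕b20⊕b21⊕b22⊕b23⊕b28⊕b29⊕b30⊕b31 = 1⊕0⊕0⊕0⊕1⊕1⊕1⊕1⊕0⊕1⊕0⊕1⊕1⊕1⊕1⊕0 = 0
s8: b8⊕b9⊕b10⊕b11⊕b12⊕b13⊕b14⊕b15⊕b24⊕b25⊕b26⊕b27⊕b28⊕b29⊕b30⊕b31 = 0⊕0⊕0⊕0⊕1⊕1⊕1⊕1⊕0⊕1⊕0⊕1⊕1⊕1⊕1⊕0 = 1
s16: b16⊕b17⊕b18⊕b19⊕b20⊕b21⊕b22⊕b23⊕b24⊕b25⊕b26⊕b27⊕b28⊕b29⊕b30⊕b31 = 1⊕1⊕1⊕1⊕0⊕1⊕0⊕1⊕0⊕1⊕0⊕1⊕1⊕1⊕1⊕0 = 1
Syndrome (s16...s1) = 11001 → position 25.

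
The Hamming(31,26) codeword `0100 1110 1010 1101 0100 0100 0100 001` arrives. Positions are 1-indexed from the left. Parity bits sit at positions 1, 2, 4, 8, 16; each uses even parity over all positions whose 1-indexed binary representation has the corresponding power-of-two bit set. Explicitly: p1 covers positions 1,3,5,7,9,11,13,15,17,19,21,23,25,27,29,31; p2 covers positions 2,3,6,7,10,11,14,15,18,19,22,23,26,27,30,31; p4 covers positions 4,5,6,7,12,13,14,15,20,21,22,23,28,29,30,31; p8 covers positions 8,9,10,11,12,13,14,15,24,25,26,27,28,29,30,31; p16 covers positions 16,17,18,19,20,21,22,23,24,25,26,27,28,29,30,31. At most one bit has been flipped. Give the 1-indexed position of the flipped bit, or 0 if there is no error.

s1: b1⊕b3⊕b5⊕b7⊕b9⊕b11⊕b13⊕b15⊕b17⊕b19⊕b21⊕b23⊕b25⊕b27⊕b29⊕b31 = 0⊕0⊕1⊕1⊕1⊕1⊕1⊕0⊕0⊕0⊕0⊕0⊕0⊕0⊕0⊕1 = 0
s2: b2⊕b3⊕b6⊕b7⊕b10⊕b11⊕b14⊕b15⊕b18⊕b19⊕b22⊕b23⊕b26⊕b27⊕b30⊕b31 = 1⊕0⊕1⊕1⊕0⊕1⊕1⊕0⊕1⊕0⊕1⊕0⊕1⊕0⊕0⊕1 = 1
s4: b4⊕b5⊕b6⊕b7⊕b12⊕b13⊕b14⊕b15⊕b20⊕b21⊕b22⊕b23⊕b28⊕b29⊕b30⊕b31 = 0⊕1⊕1⊕1⊕0⊕1⊕1⊕0⊕0⊕0⊕1⊕0⊕0⊕0⊕0⊕1 = 1
s8: b8⊕b9⊕b10⊕b11⊕b12⊕b13⊕b14⊕b15⊕b24⊕b25⊕b26⊕b27⊕b28⊕b29⊕b30⊕b31 = 0⊕1⊕0⊕1⊕0⊕1⊕1⊕0⊕0⊕0⊕1⊕0⊕0⊕0⊕0⊕1 = 0
s16: b16⊕b17⊕b18⊕b19⊕b20⊕b21⊕b22⊕b23⊕b24⊕b25⊕b26⊕b27⊕b28⊕b29⊕b30⊕b31 = 1⊕0⊕1⊕0⊕0⊕0⊕1⊕0⊕0⊕0⊕1⊕0⊕0⊕0⊕0⊕1 = 1
Syndrome (s16...s1) = 10110 → position 22.

22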